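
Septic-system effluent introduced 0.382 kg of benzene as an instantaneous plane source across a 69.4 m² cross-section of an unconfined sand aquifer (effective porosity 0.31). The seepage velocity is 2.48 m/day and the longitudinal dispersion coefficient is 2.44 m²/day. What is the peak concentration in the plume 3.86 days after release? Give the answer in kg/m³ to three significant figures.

The peak of an instantaneous 1D plume sits at x = vt; there the Gaussian factor is 1 and C_max = M/(n_e·A·√(4πDt)), where n_e·A is the pore area the mass is dissolved in.
√(4πDt) = √(4π × 2.44 × 3.86) = 10.88 m, so C_max = 0.382/(0.31 × 69.4 × 10.88) = 0.00163 kg/m³.

0.00163 kg/m³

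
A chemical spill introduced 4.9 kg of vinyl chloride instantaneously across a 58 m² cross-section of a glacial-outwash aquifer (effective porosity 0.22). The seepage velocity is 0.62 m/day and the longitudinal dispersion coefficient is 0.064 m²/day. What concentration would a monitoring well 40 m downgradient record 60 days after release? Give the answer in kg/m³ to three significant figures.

0.0332 kg/m³

For an instantaneous plane source, C(x,t) = M/(n_e·A·√(4πDt)) · exp(−(x−vt)²/(4Dt)), with n_e·A the pore (flow) area.
Plume center vt = 0.62 × 60 = 37.2 m, so the well at 40 m is 2.8 m downgradient of the peak.
√(4πDt) = 6.947 m, giving peak height M/(n_e·A·√(4πDt)) = 4.9/(0.22 × 58 × 6.947) = 0.05528 kg/m³.
(x−vt)²/(4Dt) = (2.8)²/(4 × 0.064 × 60) = 0.5104; exp(−0.5104) = 0.6003.
C = 0.05528 × 0.6003 = 0.0332 kg/m³.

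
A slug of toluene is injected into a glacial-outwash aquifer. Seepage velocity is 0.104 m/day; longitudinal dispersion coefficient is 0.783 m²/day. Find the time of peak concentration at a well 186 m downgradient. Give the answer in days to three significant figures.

1720 days

For the 1D instantaneous-source solution, setting ∂C/∂t = 0 at fixed x gives v²t² + 2Dt − x² = 0, so t = (√(D² + v²x²) − D)/v².
√(D² + v²x²) = √(0.783² + 0.104² × 186²) = 19.36; v² = 0.010816.
t = (19.36 − 0.783)/0.010816 = 1720 days (vs. the pure-advection estimate x/v = 1790 d).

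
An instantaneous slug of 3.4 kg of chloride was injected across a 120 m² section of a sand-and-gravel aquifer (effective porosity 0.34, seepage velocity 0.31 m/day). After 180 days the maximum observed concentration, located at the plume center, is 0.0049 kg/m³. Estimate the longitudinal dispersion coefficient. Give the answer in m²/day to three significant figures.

0.128 m²/day

At the plume center C_max = M/(n_e·A·√(4πDt)), so D = M²/(4πt·(n_e·A·C_max)²).
n_e·A·C_max = 0.34 × 120 × 0.0049 = 0.1999 kg/m.
D = 3.4²/(4π × 180 × 0.1999²) = 0.128 m²/day.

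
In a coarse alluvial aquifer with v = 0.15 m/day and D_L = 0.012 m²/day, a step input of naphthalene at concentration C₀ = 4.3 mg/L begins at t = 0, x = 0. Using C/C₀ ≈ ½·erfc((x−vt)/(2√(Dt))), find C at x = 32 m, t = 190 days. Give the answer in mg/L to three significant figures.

0.218 mg/L

For a continuous step input, C/C₀ ≈ ½·erfc((x−vt)/(2√(Dt))).
vt = 0.15 × 190 = 28.5 m and 2√(Dt) = 2√(0.012 × 190) = 3.020 m.
Argument (x−vt)/(2√(Dt)) = (32 − 28.5)/3.020 = 1.159; ½·erfc(1.159) = 0.05060.
C = 4.3 × 0.05060 = 0.218 mg/L.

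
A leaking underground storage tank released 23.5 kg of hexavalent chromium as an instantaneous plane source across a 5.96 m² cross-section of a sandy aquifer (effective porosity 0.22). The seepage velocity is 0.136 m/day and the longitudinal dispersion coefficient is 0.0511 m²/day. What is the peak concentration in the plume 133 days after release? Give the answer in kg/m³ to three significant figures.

1.94 kg/m³

The peak of an instantaneous 1D plume sits at x = vt; there the Gaussian factor is 1 and C_max = M/(n_e·A·√(4πDt)), where n_e·A is the pore area the mass is dissolved in.
√(4πDt) = √(4π × 0.0511 × 133) = 9.241 m, so C_max = 23.5/(0.22 × 5.96 × 9.241) = 1.94 kg/m³.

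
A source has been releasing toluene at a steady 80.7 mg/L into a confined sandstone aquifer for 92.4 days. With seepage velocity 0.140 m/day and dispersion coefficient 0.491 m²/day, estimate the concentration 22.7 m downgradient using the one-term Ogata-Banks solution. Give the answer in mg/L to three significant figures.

12.3 mg/L

For a continuous step input, C/C₀ ≈ ½·erfc((x−vt)/(2√(Dt))).
vt = 0.140 × 92.4 = 12.936 m and 2√(Dt) = 2√(0.491 × 92.4) = 13.47 m.
Argument (x−vt)/(2√(Dt)) = (22.7 − 12.936)/13.47 = 0.7249; ½·erfc(0.7249) = 0.1526.
C = 80.7 × 0.1526 = 12.3 mg/L.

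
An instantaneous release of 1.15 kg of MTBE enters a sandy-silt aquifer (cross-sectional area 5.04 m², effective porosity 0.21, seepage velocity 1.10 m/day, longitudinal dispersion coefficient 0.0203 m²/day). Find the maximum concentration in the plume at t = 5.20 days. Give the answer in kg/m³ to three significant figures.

0.943 kg/m³

The peak of an instantaneous 1D plume sits at x = vt; there the Gaussian factor is 1 and C_max = M/(n_e·A·√(4πDt)), where n_e·A is the pore area the mass is dissolved in.
√(4πDt) = √(4π × 0.0203 × 5.20) = 1.152 m, so C_max = 1.15/(0.21 × 5.04 × 1.152) = 0.943 kg/m³.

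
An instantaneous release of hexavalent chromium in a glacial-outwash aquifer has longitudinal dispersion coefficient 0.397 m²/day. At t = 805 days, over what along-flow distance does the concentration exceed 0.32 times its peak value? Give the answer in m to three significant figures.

The plume is Gaussian with σ = √(2Dt) = √(2 × 0.397 × 805) = 25.28 m.
C/C_peak = exp(−Δx²/(2σ²)) = 0.32 ⇒ Δx = σ·√(−2 ln 0.32) = 25.28 × 1.510 = 38.17 m.
Width = 2Δx = 76.3 m.

76.3 m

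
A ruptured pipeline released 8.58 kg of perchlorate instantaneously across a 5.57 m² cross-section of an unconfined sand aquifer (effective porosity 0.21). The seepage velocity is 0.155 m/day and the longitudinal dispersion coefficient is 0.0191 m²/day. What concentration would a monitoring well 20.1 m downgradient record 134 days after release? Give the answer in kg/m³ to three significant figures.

1.24 kg/m³

For an instantaneous plane source, C(x,t) = M/(n_e·A·√(4πDt)) · exp(−(x−vt)²/(4Dt)), with n_e·A the pore (flow) area.
Plume center vt = 0.155 × 134 = 20.77 m, so the well at 20.1 m is 0.67 m upgradient of the peak.
√(4πDt) = 5.671 m, giving peak height M/(n_e·A·√(4πDt)) = 8.58/(0.21 × 5.57 × 5.671) = 1.293 kg/m³.
(x−vt)²/(4Dt) = (-0.67)²/(4 × 0.0191 × 134) = 0.04385; exp(−0.04385) = 0.9571.
C = 1.293 × 0.9571 = 1.24 kg/m³.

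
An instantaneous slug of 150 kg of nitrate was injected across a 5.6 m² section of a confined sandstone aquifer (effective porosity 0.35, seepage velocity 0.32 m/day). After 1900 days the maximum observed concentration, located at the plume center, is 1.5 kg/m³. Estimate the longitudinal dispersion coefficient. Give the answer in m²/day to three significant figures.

At the plume center C_max = M/(n_e·A·√(4πDt)), so D = M²/(4πt·(n_e·A·C_max)²).
n_e·A·C_max = 0.35 × 5.6 × 1.5 = 2.940 kg/m.
D = 150²/(4π × 1900 × 2.940²) = 0.109 m²/day.

0.109 m²/day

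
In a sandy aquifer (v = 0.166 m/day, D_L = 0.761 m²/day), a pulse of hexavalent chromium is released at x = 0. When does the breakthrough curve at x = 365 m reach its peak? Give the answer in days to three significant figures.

For the 1D instantaneous-source solution, setting ∂C/∂t = 0 at fixed x gives v²t² + 2Dt − x² = 0, so t = (√(D² + v²x²) − D)/v².
√(D² + v²x²) = √(0.761² + 0.166² × 365²) = 60.59; v² = 0.027556.
t = (60.59 − 0.761)/0.027556 = 2170 days (vs. the pure-advection estimate x/v = 2200 d).

2170 days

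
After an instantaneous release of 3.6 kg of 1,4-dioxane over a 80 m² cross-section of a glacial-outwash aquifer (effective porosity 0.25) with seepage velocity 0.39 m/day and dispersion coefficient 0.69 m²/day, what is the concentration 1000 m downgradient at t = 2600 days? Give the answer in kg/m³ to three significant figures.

For an instantaneous plane source, C(x,t) = M/(n_e·A·√(4πDt)) · exp(−(x−vt)²/(4Dt)), with n_e·A the pore (flow) area.
Plume center vt = 0.39 × 2600 = 1014 m, so the well at 1000 m is 14 m upgradient of the peak.
√(4πDt) = 150.1 m, giving peak height M/(n_e·A·√(4πDt)) = 3.6/(0.25 × 80 × 150.1) = 0.001199 kg/m³.
(x−vt)²/(4Dt) = (-14)²/(4 × 0.69 × 2600) = 0.02731; exp(−0.02731) = 0.9731.
C = 0.001199 × 0.9731 = 0.00117 kg/m³.

0.00117 kg/m³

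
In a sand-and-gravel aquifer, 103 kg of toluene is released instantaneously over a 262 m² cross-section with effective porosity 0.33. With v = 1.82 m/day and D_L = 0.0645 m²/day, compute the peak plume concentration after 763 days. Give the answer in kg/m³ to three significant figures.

0.0479 kg/m³

The peak of an instantaneous 1D plume sits at x = vt; there the Gaussian factor is 1 and C_max = M/(n_e·A·√(4πDt)), where n_e·A is the pore area the mass is dissolved in.
√(4πDt) = √(4π × 0.0645 × 763) = 24.87 m, so C_max = 103/(0.33 × 262 × 24.87) = 0.0479 kg/m³.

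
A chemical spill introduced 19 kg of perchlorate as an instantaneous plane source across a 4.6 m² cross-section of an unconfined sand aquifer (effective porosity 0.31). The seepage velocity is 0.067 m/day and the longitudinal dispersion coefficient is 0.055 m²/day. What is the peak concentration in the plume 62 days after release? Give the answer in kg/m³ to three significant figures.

The peak of an instantaneous 1D plume sits at x = vt; there the Gaussian factor is 1 and C_max = M/(n_e·A·√(4πDt)), where n_e·A is the pore area the mass is dissolved in.
√(4πDt) = √(4π × 0.055 × 62) = 6.546 m, so C_max = 19/(0.31 × 4.6 × 6.546) = 2.04 kg/m³.

2.04 kg/m³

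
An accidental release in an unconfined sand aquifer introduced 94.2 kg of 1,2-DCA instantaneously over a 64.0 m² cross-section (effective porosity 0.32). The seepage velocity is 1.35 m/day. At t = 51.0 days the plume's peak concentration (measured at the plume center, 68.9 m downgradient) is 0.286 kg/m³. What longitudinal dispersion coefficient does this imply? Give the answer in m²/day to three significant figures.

0.404 m²/day

At the plume center C_max = M/(n_e·A·√(4πDt)), so D = M²/(4πt·(n_e·A·C_max)²).
n_e·A·C_max = 0.32 × 64.0 × 0.286 = 5.857 kg/m.
D = 94.2²/(4π × 51.0 × 5.857²) = 0.404 m²/day.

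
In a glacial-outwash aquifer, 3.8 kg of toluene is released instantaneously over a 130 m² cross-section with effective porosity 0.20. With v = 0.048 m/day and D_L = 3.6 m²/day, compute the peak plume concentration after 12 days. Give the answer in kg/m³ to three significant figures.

0.00627 kg/m³

The peak of an instantaneous 1D plume sits at x = vt; there the Gaussian factor is 1 and C_max = M/(n_e·A·√(4πDt)), where n_e·A is the pore area the mass is dissolved in.
√(4πDt) = √(4π × 3.6 × 12) = 23.30 m, so C_max = 3.8/(0.20 × 130 × 23.30) = 0.00627 kg/m³.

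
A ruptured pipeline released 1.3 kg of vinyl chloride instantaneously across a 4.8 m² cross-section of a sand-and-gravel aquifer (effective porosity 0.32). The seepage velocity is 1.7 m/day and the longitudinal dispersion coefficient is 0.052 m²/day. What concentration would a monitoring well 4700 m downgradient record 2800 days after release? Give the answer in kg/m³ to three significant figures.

For an instantaneous plane source, C(x,t) = M/(n_e·A·√(4πDt)) · exp(−(x−vt)²/(4Dt)), with n_e·A the pore (flow) area.
Plume center vt = 1.7 × 2800 = 4760 m, so the well at 4700 m is 60 m upgradient of the peak.
√(4πDt) = 42.77 m, giving peak height M/(n_e·A·√(4πDt)) = 1.3/(0.32 × 4.8 × 42.77) = 0.01979 kg/m³.
(x−vt)²/(4Dt) = (-60)²/(4 × 0.052 × 2800) = 6.181; exp(−6.181) = 0.002068.
C = 0.01979 × 0.002068 = 4.09e-05 kg/m³.

4.09e-05 kg/m³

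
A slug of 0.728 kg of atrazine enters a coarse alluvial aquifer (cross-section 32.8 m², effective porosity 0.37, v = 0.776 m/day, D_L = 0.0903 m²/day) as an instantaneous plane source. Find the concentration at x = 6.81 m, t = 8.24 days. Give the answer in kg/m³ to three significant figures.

For an instantaneous plane source, C(x,t) = M/(n_e·A·√(4πDt)) · exp(−(x−vt)²/(4Dt)), with n_e·A the pore (flow) area.
Plume center vt = 0.776 × 8.24 = 6.39424 m, so the well at 6.81 m is 0.41576 m downgradient of the peak.
√(4πDt) = 3.058 m, giving peak height M/(n_e·A·√(4πDt)) = 0.728/(0.37 × 32.8 × 3.058) = 0.01962 kg/m³.
(x−vt)²/(4Dt) = (0.41576)²/(4 × 0.0903 × 8.24) = 0.05808; exp(−0.05808) = 0.9436.
C = 0.01962 × 0.9436 = 0.0185 kg/m³.

0.0185 kg/m³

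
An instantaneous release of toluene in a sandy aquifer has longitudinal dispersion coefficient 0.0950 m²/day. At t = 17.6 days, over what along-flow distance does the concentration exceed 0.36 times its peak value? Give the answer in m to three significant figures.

5.23 m

The plume is Gaussian with σ = √(2Dt) = √(2 × 0.0950 × 17.6) = 1.829 m.
C/C_peak = exp(−Δx²/(2σ²)) = 0.36 ⇒ Δx = σ·√(−2 ln 0.36) = 1.829 × 1.429 = 2.614 m.
Width = 2Δx = 5.23 m.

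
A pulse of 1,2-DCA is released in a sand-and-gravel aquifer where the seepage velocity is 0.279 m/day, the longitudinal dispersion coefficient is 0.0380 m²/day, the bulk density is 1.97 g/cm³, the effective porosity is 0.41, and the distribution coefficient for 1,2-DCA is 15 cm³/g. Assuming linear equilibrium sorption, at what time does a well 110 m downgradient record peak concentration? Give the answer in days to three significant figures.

28800 days

Retardation factor R = 1 + ρ_b·K_d/n = 1 + 1.97 × 15/0.41 = 73.07.
Sorption retards both mechanisms: v_R = v/R = 0.003818 m/day, D_R = D/R = 0.0005200 m²/day.
Peak time from v_R²t² + 2D_R t − x² = 0: t = (√(D_R² + v_R²x²) − D_R)/v_R².
√(D_R² + v_R²x²) = √(0.0005200² + 0.003818² × 110²) = 0.4200; v_R² = 1.458e-05.
t = (0.4200 − 0.0005200)/1.458e-05 = 28800 days.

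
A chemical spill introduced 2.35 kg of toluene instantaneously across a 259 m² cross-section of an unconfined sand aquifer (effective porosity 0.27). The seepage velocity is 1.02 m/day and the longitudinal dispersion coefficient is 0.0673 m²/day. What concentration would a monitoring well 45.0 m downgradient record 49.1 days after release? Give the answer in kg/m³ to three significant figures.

For an instantaneous plane source, C(x,t) = M/(n_e·A·√(4πDt)) · exp(−(x−vt)²/(4Dt)), with n_e·A the pore (flow) area.
Plume center vt = 1.02 × 49.1 = 50.082 m, so the well at 45.0 m is 5.082 m upgradient of the peak.
√(4πDt) = 6.444 m, giving peak height M/(n_e·A·√(4πDt)) = 2.35/(0.27 × 259 × 6.444) = 0.005215 kg/m³.
(x−vt)²/(4Dt) = (-5.082)²/(4 × 0.0673 × 49.1) = 1.954; exp(−1.954) = 0.1417.
C = 0.005215 × 0.1417 = 0.000739 kg/m³.

0.000739 kg/m³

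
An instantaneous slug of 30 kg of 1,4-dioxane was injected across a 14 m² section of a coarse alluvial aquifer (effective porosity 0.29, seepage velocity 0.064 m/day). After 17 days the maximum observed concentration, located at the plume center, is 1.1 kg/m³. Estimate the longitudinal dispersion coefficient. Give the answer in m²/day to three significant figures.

0.211 m²/day

At the plume center C_max = M/(n_e·A·√(4πDt)), so D = M²/(4πt·(n_e·A·C_max)²).
n_e·A·C_max = 0.29 × 14 × 1.1 = 4.466 kg/m.
D = 30²/(4π × 17 × 4.466²) = 0.211 m²/day.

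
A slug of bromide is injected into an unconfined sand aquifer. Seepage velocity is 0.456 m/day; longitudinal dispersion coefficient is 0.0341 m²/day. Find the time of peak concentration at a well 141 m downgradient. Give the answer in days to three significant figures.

309 days

For the 1D instantaneous-source solution, setting ∂C/∂t = 0 at fixed x gives v²t² + 2Dt − x² = 0, so t = (√(D² + v²x²) − D)/v².
√(D² + v²x²) = √(0.0341² + 0.456² × 141²) = 64.30; v² = 0.207936.
t = (64.30 − 0.0341)/0.207936 = 309 days (vs. the pure-advection estimate x/v = 309 d).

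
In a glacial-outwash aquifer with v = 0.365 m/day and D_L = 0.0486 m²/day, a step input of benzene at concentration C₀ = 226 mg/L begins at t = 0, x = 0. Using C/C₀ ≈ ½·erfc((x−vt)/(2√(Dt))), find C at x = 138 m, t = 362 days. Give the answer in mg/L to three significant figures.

36.4 mg/L

For a continuous step input, C/C₀ ≈ ½·erfc((x−vt)/(2√(Dt))).
vt = 0.365 × 362 = 132.13 m and 2√(Dt) = 2√(0.0486 × 362) = 8.389 m.
Argument (x−vt)/(2√(Dt)) = (138 − 132.13)/8.389 = 0.6997; ½·erfc(0.6997) = 0.1612.
C = 226 × 0.1612 = 36.4 mg/L.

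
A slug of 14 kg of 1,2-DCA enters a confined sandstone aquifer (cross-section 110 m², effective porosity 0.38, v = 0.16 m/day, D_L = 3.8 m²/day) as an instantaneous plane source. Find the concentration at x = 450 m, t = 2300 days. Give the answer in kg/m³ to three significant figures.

For an instantaneous plane source, C(x,t) = M/(n_e·A·√(4πDt)) · exp(−(x−vt)²/(4Dt)), with n_e·A the pore (flow) area.
Plume center vt = 0.16 × 2300 = 368 m, so the well at 450 m is 82 m downgradient of the peak.
√(4πDt) = 331.4 m, giving peak height M/(n_e·A·√(4πDt)) = 14/(0.38 × 110 × 331.4) = 0.001011 kg/m³.
(x−vt)²/(4Dt) = (82)²/(4 × 3.8 × 2300) = 0.1923; exp(−0.1923) = 0.8251.
C = 0.001011 × 0.8251 = 0.000834 kg/m³.

0.000834 kg/m³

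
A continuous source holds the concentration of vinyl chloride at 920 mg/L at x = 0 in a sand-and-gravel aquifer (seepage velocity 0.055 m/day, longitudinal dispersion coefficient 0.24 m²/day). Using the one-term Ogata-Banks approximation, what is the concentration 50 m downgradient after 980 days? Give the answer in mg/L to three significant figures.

526 mg/L

For a continuous step input, C/C₀ ≈ ½·erfc((x−vt)/(2√(Dt))).
vt = 0.055 × 980 = 53.9 m and 2√(Dt) = 2√(0.24 × 980) = 30.67 m.
Argument (x−vt)/(2√(Dt)) = (50 − 53.9)/30.67 = -0.1272; ½·erfc(-0.1272) = 0.5714.
C = 920 × 0.5714 = 526 mg/L.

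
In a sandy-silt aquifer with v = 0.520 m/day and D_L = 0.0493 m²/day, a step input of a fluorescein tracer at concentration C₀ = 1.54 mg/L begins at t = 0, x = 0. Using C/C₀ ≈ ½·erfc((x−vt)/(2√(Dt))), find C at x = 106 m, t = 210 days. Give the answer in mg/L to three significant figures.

1.17 mg/L

For a continuous step input, C/C₀ ≈ ½·erfc((x−vt)/(2√(Dt))).
vt = 0.520 × 210 = 109.2 m and 2√(Dt) = 2√(0.0493 × 210) = 6.435 m.
Argument (x−vt)/(2√(Dt)) = (106 − 109.2)/6.435 = -0.4973; ½·erfc(-0.4973) = 0.7591.
C = 1.54 × 0.7591 = 1.17 mg/L.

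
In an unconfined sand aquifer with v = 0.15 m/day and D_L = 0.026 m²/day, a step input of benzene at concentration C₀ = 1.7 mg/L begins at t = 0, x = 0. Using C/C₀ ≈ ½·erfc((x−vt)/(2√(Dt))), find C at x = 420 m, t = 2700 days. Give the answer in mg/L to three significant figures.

0.175 mg/L

For a continuous step input, C/C₀ ≈ ½·erfc((x−vt)/(2√(Dt))).
vt = 0.15 × 2700 = 405 m and 2√(Dt) = 2√(0.026 × 2700) = 16.76 m.
Argument (x−vt)/(2√(Dt)) = (420 − 405)/16.76 = 0.8950; ½·erfc(0.8950) = 0.1028.
C = 1.7 × 0.1028 = 0.175 mg/L.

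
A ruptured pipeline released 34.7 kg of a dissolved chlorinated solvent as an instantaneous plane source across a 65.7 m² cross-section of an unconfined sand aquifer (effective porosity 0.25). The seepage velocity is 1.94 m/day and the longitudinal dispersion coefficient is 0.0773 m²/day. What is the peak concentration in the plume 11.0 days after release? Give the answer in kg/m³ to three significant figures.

0.646 kg/m³

The peak of an instantaneous 1D plume sits at x = vt; there the Gaussian factor is 1 and C_max = M/(n_e·A·√(4πDt)), where n_e·A is the pore area the mass is dissolved in.
√(4πDt) = √(4π × 0.0773 × 11.0) = 3.269 m, so C_max = 34.7/(0.25 × 65.7 × 3.269) = 0.646 kg/m³.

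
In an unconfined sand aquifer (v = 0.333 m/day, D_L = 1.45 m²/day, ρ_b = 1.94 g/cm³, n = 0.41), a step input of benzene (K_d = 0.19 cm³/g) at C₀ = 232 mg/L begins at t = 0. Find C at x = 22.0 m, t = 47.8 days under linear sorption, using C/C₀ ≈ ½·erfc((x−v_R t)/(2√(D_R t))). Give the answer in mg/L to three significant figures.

12.9 mg/L

Retardation factor R = 1 + ρ_b·K_d/n = 1 + 1.94 × 0.19/0.41 = 1.899.
Sorption retards both mechanisms: v_R = v/R = 0.1754 m/day, D_R = D/R = 0.7636 m²/day.
v_R·t = 0.1754 × 47.8 = 8.38412 m; 2√(D_R t) = 12.08 m; argument = (22.0 − 8.38412)/12.08 = 1.127.
C = C₀ × ½·erfc(1.127) = 232 × 0.05549 = 12.9 mg/L.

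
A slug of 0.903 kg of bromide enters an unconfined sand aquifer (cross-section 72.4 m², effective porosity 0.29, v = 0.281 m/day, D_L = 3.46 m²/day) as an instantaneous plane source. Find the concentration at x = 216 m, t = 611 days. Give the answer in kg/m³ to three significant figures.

For an instantaneous plane source, C(x,t) = M/(n_e·A·√(4πDt)) · exp(−(x−vt)²/(4Dt)), with n_e·A the pore (flow) area.
Plume center vt = 0.281 × 611 = 171.691 m, so the well at 216 m is 44.309 m downgradient of the peak.
√(4πDt) = 163.0 m, giving peak height M/(n_e·A·√(4πDt)) = 0.903/(0.29 × 72.4 × 163.0) = 0.0002639 kg/m³.
(x−vt)²/(4Dt) = (44.309)²/(4 × 3.46 × 611) = 0.2322; exp(−0.2322) = 0.7928.
C = 0.0002639 × 0.7928 = 0.000209 kg/m³.

0.000209 kg/m³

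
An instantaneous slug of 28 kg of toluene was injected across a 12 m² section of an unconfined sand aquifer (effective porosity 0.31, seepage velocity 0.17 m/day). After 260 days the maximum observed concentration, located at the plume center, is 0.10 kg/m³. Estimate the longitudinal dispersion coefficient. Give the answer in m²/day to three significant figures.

1.73 m²/day

At the plume center C_max = M/(n_e·A·√(4πDt)), so D = M²/(4πt·(n_e·A·C_max)²).
n_e·A·C_max = 0.31 × 12 × 0.10 = 0.3720 kg/m.
D = 28²/(4π × 260 × 0.3720²) = 1.73 m²/day.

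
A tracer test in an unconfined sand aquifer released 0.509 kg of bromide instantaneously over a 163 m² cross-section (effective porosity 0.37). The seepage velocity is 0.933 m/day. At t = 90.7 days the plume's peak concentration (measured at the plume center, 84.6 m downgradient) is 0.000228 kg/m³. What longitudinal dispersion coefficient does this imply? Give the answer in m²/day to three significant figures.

1.20 m²/day

At the plume center C_max = M/(n_e·A·√(4πDt)), so D = M²/(4πt·(n_e·A·C_max)²).
n_e·A·C_max = 0.37 × 163 × 0.000228 = 0.01375 kg/m.
D = 0.509²/(4π × 90.7 × 0.01375²) = 1.20 m²/day.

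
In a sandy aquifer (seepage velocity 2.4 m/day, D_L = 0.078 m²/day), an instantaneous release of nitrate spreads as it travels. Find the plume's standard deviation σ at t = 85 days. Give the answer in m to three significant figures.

3.64 m

Dispersive spreading gives a Gaussian with σ² = 2Dt; advection only shifts the center.
σ = √(2 × 0.078 × 85) = 3.64 m.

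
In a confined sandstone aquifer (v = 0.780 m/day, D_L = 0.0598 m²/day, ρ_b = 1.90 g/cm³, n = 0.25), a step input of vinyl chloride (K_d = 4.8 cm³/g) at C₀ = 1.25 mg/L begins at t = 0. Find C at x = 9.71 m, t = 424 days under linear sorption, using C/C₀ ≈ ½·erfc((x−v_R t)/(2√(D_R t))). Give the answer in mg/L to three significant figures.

Retardation factor R = 1 + ρ_b·K_d/n = 1 + 1.90 × 4.8/0.25 = 37.48.
Sorption retards both mechanisms: v_R = v/R = 0.02081 m/day, D_R = D/R = 0.001596 m²/day.
v_R·t = 0.02081 × 424 = 8.82344 m; 2√(D_R t) = 1.645 m; argument = (9.71 − 8.82344)/1.645 = 0.5389.
C = C₀ × ½·erfc(0.5389) = 1.25 × 0.2230 = 0.279 mg/L.

0.279 mg/L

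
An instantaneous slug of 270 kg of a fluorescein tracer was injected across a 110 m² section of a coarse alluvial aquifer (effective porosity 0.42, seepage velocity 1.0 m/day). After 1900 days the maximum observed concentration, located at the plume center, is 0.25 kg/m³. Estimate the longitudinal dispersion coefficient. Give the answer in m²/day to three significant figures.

0.0229 m²/day

At the plume center C_max = M/(n_e·A·√(4πDt)), so D = M²/(4πt·(n_e·A·C_max)²).
n_e·A·C_max = 0.42 × 110 × 0.25 = 11.55 kg/m.
D = 270²/(4π × 1900 × 11.55²) = 0.0229 m²/day.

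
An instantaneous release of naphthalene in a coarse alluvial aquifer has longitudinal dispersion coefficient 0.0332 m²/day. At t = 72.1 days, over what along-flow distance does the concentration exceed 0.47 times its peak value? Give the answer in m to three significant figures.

5.38 m

The plume is Gaussian with σ = √(2Dt) = √(2 × 0.0332 × 72.1) = 2.188 m.
C/C_peak = exp(−Δx²/(2σ²)) = 0.47 ⇒ Δx = σ·√(−2 ln 0.47) = 2.188 × 1.229 = 2.689 m.
Width = 2Δx = 5.38 m.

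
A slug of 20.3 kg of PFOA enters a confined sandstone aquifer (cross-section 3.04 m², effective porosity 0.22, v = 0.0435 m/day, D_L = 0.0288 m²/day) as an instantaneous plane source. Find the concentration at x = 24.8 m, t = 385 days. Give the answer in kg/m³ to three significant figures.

For an instantaneous plane source, C(x,t) = M/(n_e·A·√(4πDt)) · exp(−(x−vt)²/(4Dt)), with n_e·A the pore (flow) area.
Plume center vt = 0.0435 × 385 = 16.7475 m, so the well at 24.8 m is 8.0525 m downgradient of the peak.
√(4πDt) = 11.80 m, giving peak height M/(n_e·A·√(4πDt)) = 20.3/(0.22 × 3.04 × 11.80) = 2.572 kg/m³.
(x−vt)²/(4Dt) = (8.0525)²/(4 × 0.0288 × 385) = 1.462; exp(−1.462) = 0.2318.
C = 2.572 × 0.2318 = 0.596 kg/m³.

0.596 kg/m³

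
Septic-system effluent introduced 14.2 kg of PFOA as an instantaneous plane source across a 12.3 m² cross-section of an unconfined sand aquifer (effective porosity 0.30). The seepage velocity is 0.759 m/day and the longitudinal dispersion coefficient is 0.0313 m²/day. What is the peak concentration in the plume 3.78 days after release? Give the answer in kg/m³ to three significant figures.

3.16 kg/m³

The peak of an instantaneous 1D plume sits at x = vt; there the Gaussian factor is 1 and C_max = M/(n_e·A·√(4πDt)), where n_e·A is the pore area the mass is dissolved in.
√(4πDt) = √(4π × 0.0313 × 3.78) = 1.219 m, so C_max = 14.2/(0.30 × 12.3 × 1.219) = 3.16 kg/m³.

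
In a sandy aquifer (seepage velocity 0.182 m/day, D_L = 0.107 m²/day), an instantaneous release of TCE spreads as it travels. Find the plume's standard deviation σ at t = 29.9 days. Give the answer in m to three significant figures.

Dispersive spreading gives a Gaussian with σ² = 2Dt; advection only shifts the center.
σ = √(2 × 0.107 × 29.9) = 2.53 m.

2.53 m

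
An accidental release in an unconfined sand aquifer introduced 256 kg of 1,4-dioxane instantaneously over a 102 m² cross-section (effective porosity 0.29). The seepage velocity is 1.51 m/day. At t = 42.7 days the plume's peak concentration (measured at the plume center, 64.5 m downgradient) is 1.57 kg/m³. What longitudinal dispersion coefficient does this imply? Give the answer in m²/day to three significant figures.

0.0566 m²/day

At the plume center C_max = M/(n_e·A·√(4πDt)), so D = M²/(4πt·(n_e·A·C_max)²).
n_e·A·C_max = 0.29 × 102 × 1.57 = 46.44 kg/m.
D = 256²/(4π × 42.7 × 46.44²) = 0.0566 m²/day.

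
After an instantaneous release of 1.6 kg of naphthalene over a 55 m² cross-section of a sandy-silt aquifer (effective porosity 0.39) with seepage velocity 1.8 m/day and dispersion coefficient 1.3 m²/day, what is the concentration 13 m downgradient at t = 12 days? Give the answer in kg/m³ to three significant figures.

0.00163 kg/m³

For an instantaneous plane source, C(x,t) = M/(n_e·A·√(4πDt)) · exp(−(x−vt)²/(4Dt)), with n_e·A the pore (flow) area.
Plume center vt = 1.8 × 12 = 21.6 m, so the well at 13 m is 8.6 m upgradient of the peak.
√(4πDt) = 14.00 m, giving peak height M/(n_e·A·√(4πDt)) = 1.6/(0.39 × 55 × 14.00) = 0.005328 kg/m³.
(x−vt)²/(4Dt) = (-8.6)²/(4 × 1.3 × 12) = 1.185; exp(−1.185) = 0.3057.
C = 0.005328 × 0.3057 = 0.00163 kg/m³.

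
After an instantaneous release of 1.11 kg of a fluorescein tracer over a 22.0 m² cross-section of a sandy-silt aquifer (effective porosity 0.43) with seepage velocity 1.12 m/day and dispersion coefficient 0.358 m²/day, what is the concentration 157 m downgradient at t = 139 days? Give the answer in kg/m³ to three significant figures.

For an instantaneous plane source, C(x,t) = M/(n_e·A·√(4πDt)) · exp(−(x−vt)²/(4Dt)), with n_e·A the pore (flow) area.
Plume center vt = 1.12 × 139 = 155.68 m, so the well at 157 m is 1.32 m downgradient of the peak.
√(4πDt) = 25.01 m, giving peak height M/(n_e·A·√(4πDt)) = 1.11/(0.43 × 22.0 × 25.01) = 0.004692 kg/m³.
(x−vt)²/(4Dt) = (1.32)²/(4 × 0.358 × 139) = 0.008754; exp(−0.008754) = 0.9913.
C = 0.004692 × 0.9913 = 0.00465 kg/m³.

0.00465 kg/m³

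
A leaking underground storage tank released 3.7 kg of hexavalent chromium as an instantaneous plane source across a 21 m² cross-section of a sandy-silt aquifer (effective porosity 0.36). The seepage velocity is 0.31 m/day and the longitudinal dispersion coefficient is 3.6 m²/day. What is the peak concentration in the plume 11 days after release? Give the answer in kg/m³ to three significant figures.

The peak of an instantaneous 1D plume sits at x = vt; there the Gaussian factor is 1 and C_max = M/(n_e·A·√(4πDt)), where n_e·A is the pore area the mass is dissolved in.
√(4πDt) = √(4π × 3.6 × 11) = 22.31 m, so C_max = 3.7/(0.36 × 21 × 22.31) = 0.0219 kg/m³.

0.0219 kg/m³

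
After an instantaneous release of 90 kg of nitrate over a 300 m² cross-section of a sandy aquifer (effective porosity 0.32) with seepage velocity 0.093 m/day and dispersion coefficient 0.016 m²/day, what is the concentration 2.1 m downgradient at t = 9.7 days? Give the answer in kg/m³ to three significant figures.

0.0665 kg/m³

For an instantaneous plane source, C(x,t) = M/(n_e·A·√(4πDt)) · exp(−(x−vt)²/(4Dt)), with n_e·A the pore (flow) area.
Plume center vt = 0.093 × 9.7 = 0.9021 m, so the well at 2.1 m is 1.1979 m downgradient of the peak.
√(4πDt) = 1.397 m, giving peak height M/(n_e·A·√(4πDt)) = 90/(0.32 × 300 × 1.397) = 0.6711 kg/m³.
(x−vt)²/(4Dt) = (1.1979)²/(4 × 0.016 × 9.7) = 2.311; exp(−2.311) = 0.09916.
C = 0.6711 × 0.09916 = 0.0665 kg/m³.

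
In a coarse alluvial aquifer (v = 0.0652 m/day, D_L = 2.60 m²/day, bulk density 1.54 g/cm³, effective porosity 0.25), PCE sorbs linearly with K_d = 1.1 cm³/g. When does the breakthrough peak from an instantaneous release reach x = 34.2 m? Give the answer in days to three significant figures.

Retardation factor R = 1 + ρ_b·K_d/n = 1 + 1.54 × 1.1/0.25 = 7.776.
Sorption retards both mechanisms: v_R = v/R = 0.008385 m/day, D_R = D/R = 0.3344 m²/day.
Peak time from v_R²t² + 2D_R t − x² = 0: t = (√(D_R² + v_R²x²) − D_R)/v_R².
√(D_R² + v_R²x²) = √(0.3344² + 0.008385² × 34.2²) = 0.4405; v_R² = 7.031e-05.
t = (0.4405 − 0.3344)/7.031e-05 = 1510 days.

1510 days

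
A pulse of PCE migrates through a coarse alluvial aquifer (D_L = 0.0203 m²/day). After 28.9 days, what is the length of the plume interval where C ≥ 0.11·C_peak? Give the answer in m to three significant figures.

The plume is Gaussian with σ = √(2Dt) = √(2 × 0.0203 × 28.9) = 1.083 m.
C/C_peak = exp(−Δx²/(2σ²)) = 0.11 ⇒ Δx = σ·√(−2 ln 0.11) = 1.083 × 2.101 = 2.275 m.
Width = 2Δx = 4.55 m.

4.55 m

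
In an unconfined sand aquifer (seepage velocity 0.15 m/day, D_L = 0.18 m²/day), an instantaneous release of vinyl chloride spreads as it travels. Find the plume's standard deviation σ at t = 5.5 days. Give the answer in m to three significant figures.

Dispersive spreading gives a Gaussian with σ² = 2Dt; advection only shifts the center.
σ = √(2 × 0.18 × 5.5) = 1.41 m.

1.41 m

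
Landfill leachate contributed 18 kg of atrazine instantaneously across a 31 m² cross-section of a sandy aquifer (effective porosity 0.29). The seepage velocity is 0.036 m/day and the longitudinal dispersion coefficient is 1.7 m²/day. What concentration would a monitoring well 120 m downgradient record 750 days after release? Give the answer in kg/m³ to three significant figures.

0.00290 kg/m³

For an instantaneous plane source, C(x,t) = M/(n_e·A·√(4πDt)) · exp(−(x−vt)²/(4Dt)), with n_e·A the pore (flow) area.
Plume center vt = 0.036 × 750 = 27 m, so the well at 120 m is 93 m downgradient of the peak.
√(4πDt) = 126.6 m, giving peak height M/(n_e·A·√(4πDt)) = 18/(0.29 × 31 × 126.6) = 0.01582 kg/m³.
(x−vt)²/(4Dt) = (93)²/(4 × 1.7 × 750) = 1.696; exp(−1.696) = 0.1834.
C = 0.01582 × 0.1834 = 0.00290 kg/m³.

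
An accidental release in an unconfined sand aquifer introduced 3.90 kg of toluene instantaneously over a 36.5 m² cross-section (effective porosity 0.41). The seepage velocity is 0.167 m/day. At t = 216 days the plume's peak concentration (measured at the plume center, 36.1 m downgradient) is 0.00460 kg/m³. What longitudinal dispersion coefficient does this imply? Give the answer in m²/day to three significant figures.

1.18 m²/day

At the plume center C_max = M/(n_e·A·√(4πDt)), so D = M²/(4πt·(n_e·A·C_max)²).
n_e·A·C_max = 0.41 × 36.5 × 0.00460 = 0.06884 kg/m.
D = 3.90²/(4π × 216 × 0.06884²) = 1.18 m²/day.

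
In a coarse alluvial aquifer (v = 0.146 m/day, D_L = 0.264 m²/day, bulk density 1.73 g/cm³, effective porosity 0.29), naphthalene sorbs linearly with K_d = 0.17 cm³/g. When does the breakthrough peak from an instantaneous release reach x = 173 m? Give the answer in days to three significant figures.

Retardation factor R = 1 + ρ_b·K_d/n = 1 + 1.73 × 0.17/0.29 = 2.014.
Sorption retards both mechanisms: v_R = v/R = 0.07249 m/day, D_R = D/R = 0.1311 m²/day.
Peak time from v_R²t² + 2D_R t − x² = 0: t = (√(D_R² + v_R²x²) − D_R)/v_R².
√(D_R² + v_R²x²) = √(0.1311² + 0.07249² × 173²) = 12.54; v_R² = 0.005255.
t = (12.54 − 0.1311)/0.005255 = 2360 days.

2360 days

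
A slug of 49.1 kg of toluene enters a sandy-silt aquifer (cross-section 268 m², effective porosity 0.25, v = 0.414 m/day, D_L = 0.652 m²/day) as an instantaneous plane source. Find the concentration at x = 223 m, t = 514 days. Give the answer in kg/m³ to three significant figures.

0.0104 kg/m³

For an instantaneous plane source, C(x,t) = M/(n_e·A·√(4πDt)) · exp(−(x−vt)²/(4Dt)), with n_e·A the pore (flow) area.
Plume center vt = 0.414 × 514 = 212.796 m, so the well at 223 m is 10.204 m downgradient of the peak.
√(4πDt) = 64.89 m, giving peak height M/(n_e·A·√(4πDt)) = 49.1/(0.25 × 268 × 64.89) = 0.01129 kg/m³.
(x−vt)²/(4Dt) = (10.204)²/(4 × 0.652 × 514) = 0.07767; exp(−0.07767) = 0.9253.
C = 0.01129 × 0.9253 = 0.0104 kg/m³.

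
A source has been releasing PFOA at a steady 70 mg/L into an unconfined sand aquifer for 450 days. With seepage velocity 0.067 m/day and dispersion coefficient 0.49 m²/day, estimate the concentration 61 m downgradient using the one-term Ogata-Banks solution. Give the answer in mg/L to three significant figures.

For a continuous step input, C/C₀ ≈ ½·erfc((x−vt)/(2√(Dt))).
vt = 0.067 × 450 = 30.15 m and 2√(Dt) = 2√(0.49 × 450) = 29.70 m.
Argument (x−vt)/(2√(Dt)) = (61 − 30.15)/29.70 = 1.039; ½·erfc(1.039) = 0.07087.
C = 70 × 0.07087 = 4.96 mg/L.

4.96 mg/L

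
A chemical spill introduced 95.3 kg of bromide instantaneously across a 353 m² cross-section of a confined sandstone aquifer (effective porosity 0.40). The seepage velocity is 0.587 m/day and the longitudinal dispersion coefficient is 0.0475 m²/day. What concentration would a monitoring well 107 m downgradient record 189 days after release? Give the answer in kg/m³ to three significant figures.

0.0412 kg/m³

For an instantaneous plane source, C(x,t) = M/(n_e·A·√(4πDt)) · exp(−(x−vt)²/(4Dt)), with n_e·A the pore (flow) area.
Plume center vt = 0.587 × 189 = 110.943 m, so the well at 107 m is 3.943 m upgradient of the peak.
√(4πDt) = 10.62 m, giving peak height M/(n_e·A·√(4πDt)) = 95.3/(0.40 × 353 × 10.62) = 0.06355 kg/m³.
(x−vt)²/(4Dt) = (-3.943)²/(4 × 0.0475 × 189) = 0.4330; exp(−0.4330) = 0.6486.
C = 0.06355 × 0.6486 = 0.0412 kg/m³.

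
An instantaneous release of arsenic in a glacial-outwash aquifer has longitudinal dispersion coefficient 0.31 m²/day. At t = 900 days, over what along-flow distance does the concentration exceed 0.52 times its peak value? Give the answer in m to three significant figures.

54.0 m

The plume is Gaussian with σ = √(2Dt) = √(2 × 0.31 × 900) = 23.62 m.
C/C_peak = exp(−Δx²/(2σ²)) = 0.52 ⇒ Δx = σ·√(−2 ln 0.52) = 23.62 × 1.144 = 27.02 m.
Width = 2Δx = 54.0 m.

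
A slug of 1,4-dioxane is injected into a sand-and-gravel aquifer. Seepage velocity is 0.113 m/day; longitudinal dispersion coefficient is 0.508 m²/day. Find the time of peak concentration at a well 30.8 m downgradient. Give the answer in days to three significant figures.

For the 1D instantaneous-source solution, setting ∂C/∂t = 0 at fixed x gives v²t² + 2Dt − x² = 0, so t = (√(D² + v²x²) − D)/v².
√(D² + v²x²) = √(0.508² + 0.113² × 30.8²) = 3.517; v² = 0.012769.
t = (3.517 − 0.508)/0.012769 = 236 days (vs. the pure-advection estimate x/v = 273 d).

236 days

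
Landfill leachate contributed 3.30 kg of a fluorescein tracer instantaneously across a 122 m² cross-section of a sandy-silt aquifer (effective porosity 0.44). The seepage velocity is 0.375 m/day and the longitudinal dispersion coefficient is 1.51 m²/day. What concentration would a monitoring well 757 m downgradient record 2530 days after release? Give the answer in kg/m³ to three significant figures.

2.53e-05 kg/m³

For an instantaneous plane source, C(x,t) = M/(n_e·A·√(4πDt)) · exp(−(x−vt)²/(4Dt)), with n_e·A the pore (flow) area.
Plume center vt = 0.375 × 2530 = 948.75 m, so the well at 757 m is 191.75 m upgradient of the peak.
√(4πDt) = 219.1 m, giving peak height M/(n_e·A·√(4πDt)) = 3.30/(0.44 × 122 × 219.1) = 0.0002806 kg/m³.
(x−vt)²/(4Dt) = (-191.75)²/(4 × 1.51 × 2530) = 2.406; exp(−2.406) = 0.09018.
C = 0.0002806 × 0.09018 = 2.53e-05 kg/m³.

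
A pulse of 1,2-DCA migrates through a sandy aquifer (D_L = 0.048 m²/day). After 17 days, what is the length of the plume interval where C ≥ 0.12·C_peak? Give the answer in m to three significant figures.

The plume is Gaussian with σ = √(2Dt) = √(2 × 0.048 × 17) = 1.277 m.
C/C_peak = exp(−Δx²/(2σ²)) = 0.12 ⇒ Δx = σ·√(−2 ln 0.12) = 1.277 × 2.059 = 2.629 m.
Width = 2Δx = 5.26 m.

5.26 m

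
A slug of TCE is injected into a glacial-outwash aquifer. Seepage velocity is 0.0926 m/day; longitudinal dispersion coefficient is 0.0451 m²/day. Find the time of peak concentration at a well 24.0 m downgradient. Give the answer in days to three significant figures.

254 days

For the 1D instantaneous-source solution, setting ∂C/∂t = 0 at fixed x gives v²t² + 2Dt − x² = 0, so t = (√(D² + v²x²) − D)/v².
√(D² + v²x²) = √(0.0451² + 0.0926² × 24.0²) = 2.223; v² = 0.00857476.
t = (2.223 − 0.0451)/0.00857476 = 254 days (vs. the pure-advection estimate x/v = 259 d).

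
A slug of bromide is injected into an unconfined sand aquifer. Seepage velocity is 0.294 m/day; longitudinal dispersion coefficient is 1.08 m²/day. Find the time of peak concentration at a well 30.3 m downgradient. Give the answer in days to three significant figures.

For the 1D instantaneous-source solution, setting ∂C/∂t = 0 at fixed x gives v²t² + 2Dt − x² = 0, so t = (√(D² + v²x²) − D)/v².
√(D² + v²x²) = √(1.08² + 0.294² × 30.3²) = 8.973; v² = 0.086436.
t = (8.973 − 1.08)/0.086436 = 91.3 days (vs. the pure-advection estimate x/v = 103 d).

91.3 days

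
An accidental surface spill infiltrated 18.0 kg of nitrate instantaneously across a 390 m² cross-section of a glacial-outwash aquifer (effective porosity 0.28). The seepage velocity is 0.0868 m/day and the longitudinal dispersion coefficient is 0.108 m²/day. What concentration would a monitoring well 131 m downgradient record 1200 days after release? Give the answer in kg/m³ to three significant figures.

0.00102 kg/m³

For an instantaneous plane source, C(x,t) = M/(n_e·A·√(4πDt)) · exp(−(x−vt)²/(4Dt)), with n_e·A the pore (flow) area.
Plume center vt = 0.0868 × 1200 = 104.16 m, so the well at 131 m is 26.84 m downgradient of the peak.
√(4πDt) = 40.36 m, giving peak height M/(n_e·A·√(4πDt)) = 18.0/(0.28 × 390 × 40.36) = 0.004084 kg/m³.
(x−vt)²/(4Dt) = (26.84)²/(4 × 0.108 × 1200) = 1.390; exp(−1.390) = 0.2491.
C = 0.004084 × 0.2491 = 0.00102 kg/m³.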